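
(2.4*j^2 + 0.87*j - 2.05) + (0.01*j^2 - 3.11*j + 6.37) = 2.41*j^2 - 2.24*j + 4.32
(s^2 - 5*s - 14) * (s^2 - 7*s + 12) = s^4 - 12*s^3 + 33*s^2 + 38*s - 168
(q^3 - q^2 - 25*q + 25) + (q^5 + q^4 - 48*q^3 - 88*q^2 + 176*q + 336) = q^5 + q^4 - 47*q^3 - 89*q^2 + 151*q + 361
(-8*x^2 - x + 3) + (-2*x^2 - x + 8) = -10*x^2 - 2*x + 11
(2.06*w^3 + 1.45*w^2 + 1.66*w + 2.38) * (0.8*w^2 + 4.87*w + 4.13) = 1.648*w^5 + 11.1922*w^4 + 16.8973*w^3 + 15.9767*w^2 + 18.4464*w + 9.8294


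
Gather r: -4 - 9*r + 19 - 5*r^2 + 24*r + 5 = -5*r^2 + 15*r + 20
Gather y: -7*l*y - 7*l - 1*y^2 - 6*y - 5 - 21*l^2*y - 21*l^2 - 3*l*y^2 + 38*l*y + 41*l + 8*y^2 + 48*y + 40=-21*l^2 + 34*l + y^2*(7 - 3*l) + y*(-21*l^2 + 31*l + 42) + 35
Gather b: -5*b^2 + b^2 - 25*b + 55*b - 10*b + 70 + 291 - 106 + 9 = -4*b^2 + 20*b + 264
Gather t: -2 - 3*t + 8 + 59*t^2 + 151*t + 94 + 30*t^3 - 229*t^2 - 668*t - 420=30*t^3 - 170*t^2 - 520*t - 320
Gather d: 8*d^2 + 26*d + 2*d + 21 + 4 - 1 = 8*d^2 + 28*d + 24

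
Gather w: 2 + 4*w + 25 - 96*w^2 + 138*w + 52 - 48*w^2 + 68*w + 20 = -144*w^2 + 210*w + 99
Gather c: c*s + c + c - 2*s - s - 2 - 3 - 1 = c*(s + 2) - 3*s - 6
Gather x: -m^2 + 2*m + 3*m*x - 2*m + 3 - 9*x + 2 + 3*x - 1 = -m^2 + x*(3*m - 6) + 4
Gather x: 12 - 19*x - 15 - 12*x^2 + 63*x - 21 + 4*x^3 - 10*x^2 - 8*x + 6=4*x^3 - 22*x^2 + 36*x - 18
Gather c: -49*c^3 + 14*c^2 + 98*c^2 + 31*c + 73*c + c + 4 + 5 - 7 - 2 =-49*c^3 + 112*c^2 + 105*c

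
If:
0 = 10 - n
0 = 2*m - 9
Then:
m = 9/2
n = 10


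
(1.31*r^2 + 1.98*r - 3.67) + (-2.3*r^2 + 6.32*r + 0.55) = -0.99*r^2 + 8.3*r - 3.12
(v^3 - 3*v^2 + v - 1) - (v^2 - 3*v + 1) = v^3 - 4*v^2 + 4*v - 2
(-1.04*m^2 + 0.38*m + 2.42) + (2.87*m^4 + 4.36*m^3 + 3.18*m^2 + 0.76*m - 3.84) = 2.87*m^4 + 4.36*m^3 + 2.14*m^2 + 1.14*m - 1.42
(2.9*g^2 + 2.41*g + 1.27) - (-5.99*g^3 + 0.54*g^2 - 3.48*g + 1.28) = 5.99*g^3 + 2.36*g^2 + 5.89*g - 0.01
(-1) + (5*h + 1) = 5*h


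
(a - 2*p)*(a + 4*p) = a^2 + 2*a*p - 8*p^2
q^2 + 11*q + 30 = (q + 5)*(q + 6)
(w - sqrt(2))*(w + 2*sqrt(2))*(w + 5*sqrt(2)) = w^3 + 6*sqrt(2)*w^2 + 6*w - 20*sqrt(2)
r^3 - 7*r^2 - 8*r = r*(r - 8)*(r + 1)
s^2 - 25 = (s - 5)*(s + 5)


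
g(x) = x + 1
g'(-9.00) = 1.00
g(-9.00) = -8.00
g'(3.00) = 1.00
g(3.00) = 4.00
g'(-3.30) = 1.00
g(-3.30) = -2.30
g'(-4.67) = 1.00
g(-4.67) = -3.67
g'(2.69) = 1.00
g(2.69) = 3.69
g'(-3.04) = 1.00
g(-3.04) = -2.04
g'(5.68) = 1.00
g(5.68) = 6.68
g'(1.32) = 1.00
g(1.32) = 2.32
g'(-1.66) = 1.00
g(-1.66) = -0.66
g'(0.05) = 1.00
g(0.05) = 1.05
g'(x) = 1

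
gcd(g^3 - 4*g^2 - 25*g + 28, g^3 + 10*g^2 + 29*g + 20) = g + 4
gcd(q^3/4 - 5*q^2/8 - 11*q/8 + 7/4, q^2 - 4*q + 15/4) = 1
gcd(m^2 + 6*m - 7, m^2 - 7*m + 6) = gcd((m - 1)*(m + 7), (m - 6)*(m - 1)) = m - 1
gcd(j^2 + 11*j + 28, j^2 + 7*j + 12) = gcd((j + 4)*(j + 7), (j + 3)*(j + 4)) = j + 4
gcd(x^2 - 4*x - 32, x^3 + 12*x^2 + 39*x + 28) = x + 4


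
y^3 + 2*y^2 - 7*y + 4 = (y - 1)^2*(y + 4)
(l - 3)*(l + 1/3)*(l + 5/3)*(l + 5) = l^4 + 4*l^3 - 94*l^2/9 - 260*l/9 - 25/3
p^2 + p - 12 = (p - 3)*(p + 4)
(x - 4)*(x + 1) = x^2 - 3*x - 4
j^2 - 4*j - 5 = (j - 5)*(j + 1)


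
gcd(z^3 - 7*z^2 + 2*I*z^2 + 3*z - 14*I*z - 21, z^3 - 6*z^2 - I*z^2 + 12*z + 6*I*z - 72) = z + 3*I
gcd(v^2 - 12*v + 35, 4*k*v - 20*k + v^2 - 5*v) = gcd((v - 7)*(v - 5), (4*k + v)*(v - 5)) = v - 5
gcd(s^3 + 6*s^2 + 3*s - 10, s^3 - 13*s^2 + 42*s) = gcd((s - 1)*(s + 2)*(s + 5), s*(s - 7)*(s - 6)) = 1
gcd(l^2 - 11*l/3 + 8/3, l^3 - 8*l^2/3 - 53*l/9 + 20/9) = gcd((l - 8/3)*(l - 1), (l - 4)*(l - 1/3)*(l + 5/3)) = 1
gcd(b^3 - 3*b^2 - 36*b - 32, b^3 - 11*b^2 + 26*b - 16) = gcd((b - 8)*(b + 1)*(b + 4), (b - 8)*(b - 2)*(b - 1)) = b - 8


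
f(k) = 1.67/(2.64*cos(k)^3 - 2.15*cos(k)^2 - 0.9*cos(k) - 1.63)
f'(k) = 1.67*(7.92*sin(k)*cos(k)^2 - 4.3*sin(k)*cos(k) - 0.9*sin(k))/(2.64*cos(k)^3 - 2.15*cos(k)^2 - 0.9*cos(k) - 1.63)^2 = (13.2264*cos(k)^2 - 7.181*cos(k) - 1.503)*sin(k)/(-2.64*cos(k)^3 + 2.15*cos(k)^2 + 0.9*cos(k) + 1.63)^2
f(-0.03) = -0.82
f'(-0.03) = -0.03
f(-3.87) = -0.51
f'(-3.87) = 0.71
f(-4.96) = -0.86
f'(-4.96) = -0.64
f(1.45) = -0.95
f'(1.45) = -0.69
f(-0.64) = -0.70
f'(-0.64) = -0.13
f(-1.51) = -0.99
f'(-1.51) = 0.66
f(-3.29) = -0.31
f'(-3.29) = 0.09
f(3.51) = -0.35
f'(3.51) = -0.26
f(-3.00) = -0.31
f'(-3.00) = -0.09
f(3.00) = -0.31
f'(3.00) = 0.09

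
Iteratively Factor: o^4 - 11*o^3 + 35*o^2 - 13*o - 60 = (o - 4)*(o^3 - 7*o^2 + 7*o + 15) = (o - 4)*(o - 3)*(o^2 - 4*o - 5) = (o - 5)*(o - 4)*(o - 3)*(o + 1)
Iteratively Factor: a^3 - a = (a - 1)*(a^2 + a) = (a - 1)*(a + 1)*(a)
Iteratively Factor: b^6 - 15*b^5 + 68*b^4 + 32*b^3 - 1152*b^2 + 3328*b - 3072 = (b + 4)*(b^5 - 19*b^4 + 144*b^3 - 544*b^2 + 1024*b - 768) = (b - 4)*(b + 4)*(b^4 - 15*b^3 + 84*b^2 - 208*b + 192) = (b - 4)^2*(b + 4)*(b^3 - 11*b^2 + 40*b - 48) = (b - 4)^2*(b - 3)*(b + 4)*(b^2 - 8*b + 16) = (b - 4)^3*(b - 3)*(b + 4)*(b - 4)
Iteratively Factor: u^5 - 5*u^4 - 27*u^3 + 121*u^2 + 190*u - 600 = (u + 3)*(u^4 - 8*u^3 - 3*u^2 + 130*u - 200) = (u - 5)*(u + 3)*(u^3 - 3*u^2 - 18*u + 40) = (u - 5)^2*(u + 3)*(u^2 + 2*u - 8) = (u - 5)^2*(u - 2)*(u + 3)*(u + 4)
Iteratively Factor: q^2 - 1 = (q + 1)*(q - 1)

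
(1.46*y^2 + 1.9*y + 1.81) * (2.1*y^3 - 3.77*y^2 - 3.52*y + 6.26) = 3.066*y^5 - 1.5142*y^4 - 8.5012*y^3 - 4.3721*y^2 + 5.5228*y + 11.3306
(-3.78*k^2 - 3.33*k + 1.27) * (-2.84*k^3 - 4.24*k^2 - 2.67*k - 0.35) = 10.7352*k^5 + 25.4844*k^4 + 20.605*k^3 + 4.8293*k^2 - 2.2254*k - 0.4445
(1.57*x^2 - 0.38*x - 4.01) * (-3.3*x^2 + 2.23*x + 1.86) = -5.181*x^4 + 4.7551*x^3 + 15.3058*x^2 - 9.6491*x - 7.4586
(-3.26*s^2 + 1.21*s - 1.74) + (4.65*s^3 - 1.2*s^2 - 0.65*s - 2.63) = 4.65*s^3 - 4.46*s^2 + 0.56*s - 4.37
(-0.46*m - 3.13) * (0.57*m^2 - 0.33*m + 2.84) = -0.2622*m^3 - 1.6323*m^2 - 0.2735*m - 8.8892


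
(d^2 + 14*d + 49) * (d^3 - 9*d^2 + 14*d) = d^5 + 5*d^4 - 63*d^3 - 245*d^2 + 686*d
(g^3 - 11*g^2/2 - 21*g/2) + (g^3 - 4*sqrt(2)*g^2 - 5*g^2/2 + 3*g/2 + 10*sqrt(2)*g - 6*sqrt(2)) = 2*g^3 - 8*g^2 - 4*sqrt(2)*g^2 - 9*g + 10*sqrt(2)*g - 6*sqrt(2)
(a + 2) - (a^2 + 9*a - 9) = -a^2 - 8*a + 11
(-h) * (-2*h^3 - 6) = 2*h^4 + 6*h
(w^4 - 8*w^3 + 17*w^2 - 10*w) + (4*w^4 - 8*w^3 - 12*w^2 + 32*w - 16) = 5*w^4 - 16*w^3 + 5*w^2 + 22*w - 16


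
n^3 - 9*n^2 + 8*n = n*(n - 8)*(n - 1)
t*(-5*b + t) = -5*b*t + t^2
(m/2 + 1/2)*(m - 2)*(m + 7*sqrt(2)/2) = m^3/2 - m^2/2 + 7*sqrt(2)*m^2/4 - 7*sqrt(2)*m/4 - m - 7*sqrt(2)/2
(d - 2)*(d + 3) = d^2 + d - 6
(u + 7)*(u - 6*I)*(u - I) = u^3 + 7*u^2 - 7*I*u^2 - 6*u - 49*I*u - 42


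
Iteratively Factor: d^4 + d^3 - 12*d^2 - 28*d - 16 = (d + 2)*(d^3 - d^2 - 10*d - 8) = (d + 1)*(d + 2)*(d^2 - 2*d - 8) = (d - 4)*(d + 1)*(d + 2)*(d + 2)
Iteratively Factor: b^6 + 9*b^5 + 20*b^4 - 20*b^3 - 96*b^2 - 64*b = (b + 1)*(b^5 + 8*b^4 + 12*b^3 - 32*b^2 - 64*b) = (b + 1)*(b + 4)*(b^4 + 4*b^3 - 4*b^2 - 16*b) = (b + 1)*(b + 2)*(b + 4)*(b^3 + 2*b^2 - 8*b) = (b + 1)*(b + 2)*(b + 4)^2*(b^2 - 2*b) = b*(b + 1)*(b + 2)*(b + 4)^2*(b - 2)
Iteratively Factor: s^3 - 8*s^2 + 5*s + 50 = (s - 5)*(s^2 - 3*s - 10) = (s - 5)^2*(s + 2)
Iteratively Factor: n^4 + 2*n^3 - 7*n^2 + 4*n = (n - 1)*(n^3 + 3*n^2 - 4*n) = (n - 1)*(n + 4)*(n^2 - n) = n*(n - 1)*(n + 4)*(n - 1)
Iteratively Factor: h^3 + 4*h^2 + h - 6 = (h + 3)*(h^2 + h - 2) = (h - 1)*(h + 3)*(h + 2)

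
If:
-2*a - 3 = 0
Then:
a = -3/2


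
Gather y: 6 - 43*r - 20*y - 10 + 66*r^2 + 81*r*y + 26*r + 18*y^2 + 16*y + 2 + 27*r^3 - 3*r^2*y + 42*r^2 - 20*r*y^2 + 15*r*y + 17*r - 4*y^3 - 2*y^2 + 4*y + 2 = 27*r^3 + 108*r^2 - 4*y^3 + y^2*(16 - 20*r) + y*(-3*r^2 + 96*r)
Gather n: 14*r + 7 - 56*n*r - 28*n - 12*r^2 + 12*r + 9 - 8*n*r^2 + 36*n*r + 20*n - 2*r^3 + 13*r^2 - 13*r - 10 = n*(-8*r^2 - 20*r - 8) - 2*r^3 + r^2 + 13*r + 6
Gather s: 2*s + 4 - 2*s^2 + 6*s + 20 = -2*s^2 + 8*s + 24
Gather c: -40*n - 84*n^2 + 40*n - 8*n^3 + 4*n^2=-8*n^3 - 80*n^2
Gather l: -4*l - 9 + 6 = -4*l - 3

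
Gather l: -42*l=-42*l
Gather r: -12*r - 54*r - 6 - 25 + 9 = -66*r - 22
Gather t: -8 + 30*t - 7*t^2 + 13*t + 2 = -7*t^2 + 43*t - 6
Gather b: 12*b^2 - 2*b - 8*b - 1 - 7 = 12*b^2 - 10*b - 8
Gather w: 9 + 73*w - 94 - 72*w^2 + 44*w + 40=-72*w^2 + 117*w - 45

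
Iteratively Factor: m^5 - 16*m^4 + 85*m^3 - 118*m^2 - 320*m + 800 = (m - 4)*(m^4 - 12*m^3 + 37*m^2 + 30*m - 200) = (m - 5)*(m - 4)*(m^3 - 7*m^2 + 2*m + 40) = (m - 5)*(m - 4)^2*(m^2 - 3*m - 10) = (m - 5)*(m - 4)^2*(m + 2)*(m - 5)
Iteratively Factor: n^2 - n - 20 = (n + 4)*(n - 5)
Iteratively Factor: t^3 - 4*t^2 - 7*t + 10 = (t + 2)*(t^2 - 6*t + 5) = (t - 1)*(t + 2)*(t - 5)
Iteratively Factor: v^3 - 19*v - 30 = (v + 2)*(v^2 - 2*v - 15) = (v - 5)*(v + 2)*(v + 3)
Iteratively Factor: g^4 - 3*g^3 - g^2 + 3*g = (g - 3)*(g^3 - g) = (g - 3)*(g - 1)*(g^2 + g) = g*(g - 3)*(g - 1)*(g + 1)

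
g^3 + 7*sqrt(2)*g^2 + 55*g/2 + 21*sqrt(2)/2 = (g + sqrt(2)/2)*(g + 3*sqrt(2))*(g + 7*sqrt(2)/2)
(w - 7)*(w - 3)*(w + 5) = w^3 - 5*w^2 - 29*w + 105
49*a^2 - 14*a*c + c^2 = (-7*a + c)^2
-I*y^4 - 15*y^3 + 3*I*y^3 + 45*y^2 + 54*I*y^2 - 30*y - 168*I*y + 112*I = (y - 2)*(y - 8*I)*(y - 7*I)*(-I*y + I)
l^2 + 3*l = l*(l + 3)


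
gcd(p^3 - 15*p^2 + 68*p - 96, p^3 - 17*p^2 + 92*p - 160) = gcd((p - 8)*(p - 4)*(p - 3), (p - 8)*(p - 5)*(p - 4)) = p^2 - 12*p + 32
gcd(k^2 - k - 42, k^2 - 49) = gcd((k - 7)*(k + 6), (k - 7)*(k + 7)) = k - 7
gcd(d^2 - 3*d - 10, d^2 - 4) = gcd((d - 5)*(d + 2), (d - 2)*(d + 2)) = d + 2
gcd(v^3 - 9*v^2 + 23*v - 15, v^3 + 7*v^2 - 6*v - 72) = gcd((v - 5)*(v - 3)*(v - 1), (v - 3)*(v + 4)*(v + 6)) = v - 3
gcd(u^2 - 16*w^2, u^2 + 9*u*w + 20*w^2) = u + 4*w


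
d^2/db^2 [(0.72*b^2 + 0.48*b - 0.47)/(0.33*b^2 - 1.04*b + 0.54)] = (0.598752*b^3 - 1.076922*b^2 + 0.454608*b + 0.109844)/(0.035937*b^6 - 0.339768*b^5 + 1.247202*b^4 - 2.236832*b^3 + 2.040876*b^2 - 0.909792*b + 0.157464)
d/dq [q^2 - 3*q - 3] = 2*q - 3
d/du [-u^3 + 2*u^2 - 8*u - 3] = -3*u^2 + 4*u - 8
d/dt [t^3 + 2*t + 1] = 3*t^2 + 2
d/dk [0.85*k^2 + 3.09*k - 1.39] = 1.7*k + 3.09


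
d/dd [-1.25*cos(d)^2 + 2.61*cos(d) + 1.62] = (2.5*cos(d) - 2.61)*sin(d)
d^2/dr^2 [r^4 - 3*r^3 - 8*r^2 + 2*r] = 12*r^2 - 18*r - 16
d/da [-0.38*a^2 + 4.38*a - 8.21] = 4.38 - 0.76*a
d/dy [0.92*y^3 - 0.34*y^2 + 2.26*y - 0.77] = 2.76*y^2 - 0.68*y + 2.26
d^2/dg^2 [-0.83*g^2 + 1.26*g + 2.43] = -1.66000000000000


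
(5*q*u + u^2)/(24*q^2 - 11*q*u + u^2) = u*(5*q + u)/(24*q^2 - 11*q*u + u^2)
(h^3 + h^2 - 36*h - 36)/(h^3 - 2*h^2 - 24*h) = (h^2 + 7*h + 6)/(h*(h + 4))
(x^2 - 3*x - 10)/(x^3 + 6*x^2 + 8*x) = (x - 5)/(x*(x + 4))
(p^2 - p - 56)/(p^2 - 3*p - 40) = (p + 7)/(p + 5)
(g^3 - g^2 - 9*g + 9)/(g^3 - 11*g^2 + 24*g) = (g^2 + 2*g - 3)/(g*(g - 8))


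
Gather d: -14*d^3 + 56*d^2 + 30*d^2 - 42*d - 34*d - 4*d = -14*d^3 + 86*d^2 - 80*d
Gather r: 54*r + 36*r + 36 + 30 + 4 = 90*r + 70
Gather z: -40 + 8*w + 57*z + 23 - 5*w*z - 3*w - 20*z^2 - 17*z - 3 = 5*w - 20*z^2 + z*(40 - 5*w) - 20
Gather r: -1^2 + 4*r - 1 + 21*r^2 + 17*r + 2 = 21*r^2 + 21*r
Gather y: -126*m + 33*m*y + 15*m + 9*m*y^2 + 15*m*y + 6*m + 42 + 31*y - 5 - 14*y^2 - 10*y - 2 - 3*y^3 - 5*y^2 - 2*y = -105*m - 3*y^3 + y^2*(9*m - 19) + y*(48*m + 19) + 35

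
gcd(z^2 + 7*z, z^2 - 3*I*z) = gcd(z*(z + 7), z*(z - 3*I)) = z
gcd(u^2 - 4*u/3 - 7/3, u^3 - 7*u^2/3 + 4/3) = 1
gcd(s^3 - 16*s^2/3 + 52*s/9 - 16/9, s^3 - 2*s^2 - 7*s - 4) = s - 4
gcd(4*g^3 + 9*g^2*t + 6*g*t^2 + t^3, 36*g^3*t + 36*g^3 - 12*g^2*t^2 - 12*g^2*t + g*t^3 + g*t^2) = 1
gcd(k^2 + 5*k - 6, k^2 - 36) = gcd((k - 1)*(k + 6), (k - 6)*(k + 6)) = k + 6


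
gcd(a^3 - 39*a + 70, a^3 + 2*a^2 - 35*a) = a^2 + 2*a - 35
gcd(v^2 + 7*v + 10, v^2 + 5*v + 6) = v + 2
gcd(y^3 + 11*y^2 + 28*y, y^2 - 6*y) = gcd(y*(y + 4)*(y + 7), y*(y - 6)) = y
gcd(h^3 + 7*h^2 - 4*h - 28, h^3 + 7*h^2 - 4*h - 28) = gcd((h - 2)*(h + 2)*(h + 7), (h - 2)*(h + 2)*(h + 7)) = h^3 + 7*h^2 - 4*h - 28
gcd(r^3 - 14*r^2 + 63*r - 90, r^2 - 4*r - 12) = r - 6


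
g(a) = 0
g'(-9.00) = 0.00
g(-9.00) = 0.00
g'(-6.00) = 0.00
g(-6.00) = 0.00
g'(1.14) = 0.00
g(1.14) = 0.00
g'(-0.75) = 0.00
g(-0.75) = 0.00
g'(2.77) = 0.00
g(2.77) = 0.00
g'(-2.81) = 0.00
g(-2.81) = 0.00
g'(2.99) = 0.00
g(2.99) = 0.00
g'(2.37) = 0.00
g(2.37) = 0.00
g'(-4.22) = 0.00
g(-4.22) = 0.00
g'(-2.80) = 0.00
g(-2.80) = 0.00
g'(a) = 0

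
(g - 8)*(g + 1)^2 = g^3 - 6*g^2 - 15*g - 8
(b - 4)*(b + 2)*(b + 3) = b^3 + b^2 - 14*b - 24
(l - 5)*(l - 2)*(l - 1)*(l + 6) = l^4 - 2*l^3 - 31*l^2 + 92*l - 60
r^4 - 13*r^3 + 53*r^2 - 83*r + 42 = (r - 7)*(r - 3)*(r - 2)*(r - 1)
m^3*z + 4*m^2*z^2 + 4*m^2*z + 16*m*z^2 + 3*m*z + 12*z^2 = (m + 3)*(m + 4*z)*(m*z + z)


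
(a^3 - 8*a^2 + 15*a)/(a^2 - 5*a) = a - 3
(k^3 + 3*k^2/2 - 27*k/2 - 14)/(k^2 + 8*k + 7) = (k^2 + k/2 - 14)/(k + 7)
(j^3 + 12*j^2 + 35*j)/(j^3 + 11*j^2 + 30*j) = (j + 7)/(j + 6)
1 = 1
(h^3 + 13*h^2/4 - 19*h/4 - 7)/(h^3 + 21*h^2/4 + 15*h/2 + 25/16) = 4*(4*h^3 + 13*h^2 - 19*h - 28)/(16*h^3 + 84*h^2 + 120*h + 25)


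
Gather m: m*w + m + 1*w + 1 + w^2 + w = m*(w + 1) + w^2 + 2*w + 1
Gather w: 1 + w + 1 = w + 2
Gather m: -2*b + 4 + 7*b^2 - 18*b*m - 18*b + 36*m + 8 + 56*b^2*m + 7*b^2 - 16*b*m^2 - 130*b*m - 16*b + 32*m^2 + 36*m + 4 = 14*b^2 - 36*b + m^2*(32 - 16*b) + m*(56*b^2 - 148*b + 72) + 16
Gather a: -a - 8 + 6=-a - 2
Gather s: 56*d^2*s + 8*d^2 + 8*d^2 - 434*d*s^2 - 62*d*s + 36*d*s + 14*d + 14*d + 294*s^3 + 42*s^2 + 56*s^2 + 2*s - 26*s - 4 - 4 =16*d^2 + 28*d + 294*s^3 + s^2*(98 - 434*d) + s*(56*d^2 - 26*d - 24) - 8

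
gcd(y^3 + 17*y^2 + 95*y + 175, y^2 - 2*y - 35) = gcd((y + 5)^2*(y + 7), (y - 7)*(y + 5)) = y + 5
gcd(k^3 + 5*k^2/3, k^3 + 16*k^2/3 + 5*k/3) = k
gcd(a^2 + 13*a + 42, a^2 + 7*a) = a + 7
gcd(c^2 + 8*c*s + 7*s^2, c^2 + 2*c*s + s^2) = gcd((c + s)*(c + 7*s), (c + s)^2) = c + s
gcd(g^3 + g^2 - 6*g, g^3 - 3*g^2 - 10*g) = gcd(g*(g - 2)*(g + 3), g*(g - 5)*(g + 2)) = g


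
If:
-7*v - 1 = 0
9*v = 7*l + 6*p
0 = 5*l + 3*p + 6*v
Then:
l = 1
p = -29/21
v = -1/7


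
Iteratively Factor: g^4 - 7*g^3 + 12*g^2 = (g)*(g^3 - 7*g^2 + 12*g) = g*(g - 3)*(g^2 - 4*g) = g^2*(g - 3)*(g - 4)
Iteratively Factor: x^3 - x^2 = (x)*(x^2 - x) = x*(x - 1)*(x)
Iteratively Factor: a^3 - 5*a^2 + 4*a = (a - 1)*(a^2 - 4*a) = a*(a - 1)*(a - 4)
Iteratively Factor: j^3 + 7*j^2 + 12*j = (j + 3)*(j^2 + 4*j) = (j + 3)*(j + 4)*(j)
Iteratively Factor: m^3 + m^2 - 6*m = (m)*(m^2 + m - 6) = m*(m - 2)*(m + 3)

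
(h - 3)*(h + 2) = h^2 - h - 6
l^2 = l^2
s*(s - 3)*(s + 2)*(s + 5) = s^4 + 4*s^3 - 11*s^2 - 30*s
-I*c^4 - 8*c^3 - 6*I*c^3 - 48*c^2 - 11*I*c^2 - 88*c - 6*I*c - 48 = (c + 2)*(c + 3)*(c - 8*I)*(-I*c - I)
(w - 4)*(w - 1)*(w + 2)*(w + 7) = w^4 + 4*w^3 - 27*w^2 - 34*w + 56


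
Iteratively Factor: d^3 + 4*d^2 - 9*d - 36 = (d + 4)*(d^2 - 9) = (d + 3)*(d + 4)*(d - 3)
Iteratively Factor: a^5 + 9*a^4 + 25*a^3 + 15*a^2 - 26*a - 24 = (a + 3)*(a^4 + 6*a^3 + 7*a^2 - 6*a - 8) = (a + 3)*(a + 4)*(a^3 + 2*a^2 - a - 2) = (a + 1)*(a + 3)*(a + 4)*(a^2 + a - 2) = (a + 1)*(a + 2)*(a + 3)*(a + 4)*(a - 1)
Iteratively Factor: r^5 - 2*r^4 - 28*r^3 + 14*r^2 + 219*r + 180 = (r + 3)*(r^4 - 5*r^3 - 13*r^2 + 53*r + 60) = (r + 1)*(r + 3)*(r^3 - 6*r^2 - 7*r + 60) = (r + 1)*(r + 3)^2*(r^2 - 9*r + 20) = (r - 4)*(r + 1)*(r + 3)^2*(r - 5)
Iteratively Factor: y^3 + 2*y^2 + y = (y)*(y^2 + 2*y + 1) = y*(y + 1)*(y + 1)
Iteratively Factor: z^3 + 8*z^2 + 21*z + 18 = (z + 3)*(z^2 + 5*z + 6) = (z + 3)^2*(z + 2)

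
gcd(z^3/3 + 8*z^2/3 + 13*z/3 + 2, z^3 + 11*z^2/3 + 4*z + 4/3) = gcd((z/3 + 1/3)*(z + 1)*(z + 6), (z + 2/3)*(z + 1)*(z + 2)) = z + 1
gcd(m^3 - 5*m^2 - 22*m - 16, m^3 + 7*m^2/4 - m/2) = m + 2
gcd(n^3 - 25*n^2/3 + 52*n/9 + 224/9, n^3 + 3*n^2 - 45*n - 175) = n - 7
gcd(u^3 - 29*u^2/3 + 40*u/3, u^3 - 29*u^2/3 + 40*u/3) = u^3 - 29*u^2/3 + 40*u/3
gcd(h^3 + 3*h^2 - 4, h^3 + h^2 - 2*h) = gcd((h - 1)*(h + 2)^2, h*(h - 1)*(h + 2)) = h^2 + h - 2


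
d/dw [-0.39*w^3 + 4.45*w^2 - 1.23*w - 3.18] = -1.17*w^2 + 8.9*w - 1.23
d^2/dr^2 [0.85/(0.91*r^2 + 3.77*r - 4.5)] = (-1.40777*r^2 - 5.83219*r + 0.85*(1.82*r + 3.77)*(3.64*r + 7.54) + 6.9615)/(0.91*r^2 + 3.77*r - 4.5)^3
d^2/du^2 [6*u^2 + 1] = 12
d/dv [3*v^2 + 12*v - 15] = 6*v + 12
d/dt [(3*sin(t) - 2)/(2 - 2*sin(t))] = cos(t)/(2*(sin(t) - 1)^2)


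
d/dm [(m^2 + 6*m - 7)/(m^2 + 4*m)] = 2*(-m^2 + 7*m + 14)/(m^2*(m^2 + 8*m + 16))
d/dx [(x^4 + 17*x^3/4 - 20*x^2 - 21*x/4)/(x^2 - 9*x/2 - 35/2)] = (16*x^5 - 74*x^4 - 866*x^3 - 1023*x^2 + 5600*x + 735)/(2*(4*x^4 - 36*x^3 - 59*x^2 + 630*x + 1225))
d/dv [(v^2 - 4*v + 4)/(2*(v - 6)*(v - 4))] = (-3*v^2 + 20*v - 28)/(v^4 - 20*v^3 + 148*v^2 - 480*v + 576)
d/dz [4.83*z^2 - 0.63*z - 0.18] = 9.66*z - 0.63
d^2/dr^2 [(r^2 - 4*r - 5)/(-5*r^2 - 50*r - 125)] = 4*(7*r - 25)/(5*(r^4 + 20*r^3 + 150*r^2 + 500*r + 625))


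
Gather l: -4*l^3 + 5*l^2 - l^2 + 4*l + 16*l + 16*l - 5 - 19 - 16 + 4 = -4*l^3 + 4*l^2 + 36*l - 36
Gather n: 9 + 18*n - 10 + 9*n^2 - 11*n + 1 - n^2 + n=8*n^2 + 8*n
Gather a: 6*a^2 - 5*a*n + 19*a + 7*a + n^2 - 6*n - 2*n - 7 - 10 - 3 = 6*a^2 + a*(26 - 5*n) + n^2 - 8*n - 20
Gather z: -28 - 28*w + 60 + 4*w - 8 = 24 - 24*w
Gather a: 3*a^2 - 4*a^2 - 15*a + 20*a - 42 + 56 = -a^2 + 5*a + 14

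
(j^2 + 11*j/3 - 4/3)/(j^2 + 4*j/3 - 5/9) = 3*(j + 4)/(3*j + 5)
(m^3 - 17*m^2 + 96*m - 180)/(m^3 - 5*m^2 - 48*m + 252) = (m - 5)/(m + 7)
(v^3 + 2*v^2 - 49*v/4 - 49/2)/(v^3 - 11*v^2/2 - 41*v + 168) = (v^2 + 11*v/2 + 7)/(v^2 - 2*v - 48)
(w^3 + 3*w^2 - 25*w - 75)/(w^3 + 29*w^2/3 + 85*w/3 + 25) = 3*(w - 5)/(3*w + 5)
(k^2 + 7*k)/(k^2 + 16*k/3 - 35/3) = 3*k/(3*k - 5)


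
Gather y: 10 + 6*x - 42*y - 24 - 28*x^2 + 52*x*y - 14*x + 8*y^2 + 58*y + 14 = -28*x^2 - 8*x + 8*y^2 + y*(52*x + 16)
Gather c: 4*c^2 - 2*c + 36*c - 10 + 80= 4*c^2 + 34*c + 70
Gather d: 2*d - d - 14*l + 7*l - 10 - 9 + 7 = d - 7*l - 12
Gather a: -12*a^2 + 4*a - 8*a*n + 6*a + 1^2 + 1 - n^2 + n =-12*a^2 + a*(10 - 8*n) - n^2 + n + 2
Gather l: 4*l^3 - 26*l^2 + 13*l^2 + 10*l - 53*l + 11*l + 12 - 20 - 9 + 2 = 4*l^3 - 13*l^2 - 32*l - 15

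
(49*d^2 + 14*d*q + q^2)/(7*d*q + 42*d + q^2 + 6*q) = (7*d + q)/(q + 6)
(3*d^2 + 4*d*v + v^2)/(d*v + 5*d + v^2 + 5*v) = (3*d + v)/(v + 5)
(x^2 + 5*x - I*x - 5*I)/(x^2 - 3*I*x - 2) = (x + 5)/(x - 2*I)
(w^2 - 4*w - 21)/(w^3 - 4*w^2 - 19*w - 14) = (w + 3)/(w^2 + 3*w + 2)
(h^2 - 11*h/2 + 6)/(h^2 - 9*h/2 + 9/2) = (h - 4)/(h - 3)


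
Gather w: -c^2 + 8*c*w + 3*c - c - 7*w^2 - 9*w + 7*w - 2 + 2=-c^2 + 2*c - 7*w^2 + w*(8*c - 2)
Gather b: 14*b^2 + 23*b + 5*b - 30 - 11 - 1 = 14*b^2 + 28*b - 42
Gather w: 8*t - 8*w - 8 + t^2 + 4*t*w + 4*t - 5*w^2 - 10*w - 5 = t^2 + 12*t - 5*w^2 + w*(4*t - 18) - 13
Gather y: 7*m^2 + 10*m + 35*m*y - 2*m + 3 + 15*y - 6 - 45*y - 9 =7*m^2 + 8*m + y*(35*m - 30) - 12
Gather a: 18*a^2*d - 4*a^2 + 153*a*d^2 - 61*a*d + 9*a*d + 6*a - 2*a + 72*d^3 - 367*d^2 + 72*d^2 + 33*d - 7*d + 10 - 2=a^2*(18*d - 4) + a*(153*d^2 - 52*d + 4) + 72*d^3 - 295*d^2 + 26*d + 8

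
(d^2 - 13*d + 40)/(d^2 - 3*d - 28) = (-d^2 + 13*d - 40)/(-d^2 + 3*d + 28)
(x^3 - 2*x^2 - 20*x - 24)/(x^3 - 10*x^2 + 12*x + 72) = (x + 2)/(x - 6)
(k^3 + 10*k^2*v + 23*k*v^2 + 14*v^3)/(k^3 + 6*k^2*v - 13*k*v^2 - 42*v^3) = (-k - v)/(-k + 3*v)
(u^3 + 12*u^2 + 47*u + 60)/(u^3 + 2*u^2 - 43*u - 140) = (u + 3)/(u - 7)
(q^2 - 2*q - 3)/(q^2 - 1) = (q - 3)/(q - 1)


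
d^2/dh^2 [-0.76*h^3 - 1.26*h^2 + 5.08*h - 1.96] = -4.56*h - 2.52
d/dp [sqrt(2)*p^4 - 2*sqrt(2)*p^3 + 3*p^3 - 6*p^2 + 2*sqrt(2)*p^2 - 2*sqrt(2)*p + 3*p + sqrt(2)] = 4*sqrt(2)*p^3 - 6*sqrt(2)*p^2 + 9*p^2 - 12*p + 4*sqrt(2)*p - 2*sqrt(2) + 3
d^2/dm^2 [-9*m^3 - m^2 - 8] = -54*m - 2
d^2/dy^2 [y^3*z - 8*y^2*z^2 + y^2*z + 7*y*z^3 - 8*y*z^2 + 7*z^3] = 2*z*(3*y - 8*z + 1)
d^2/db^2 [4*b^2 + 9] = 8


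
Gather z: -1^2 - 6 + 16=9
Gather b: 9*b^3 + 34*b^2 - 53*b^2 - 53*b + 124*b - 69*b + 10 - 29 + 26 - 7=9*b^3 - 19*b^2 + 2*b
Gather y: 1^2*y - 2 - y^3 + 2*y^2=-y^3 + 2*y^2 + y - 2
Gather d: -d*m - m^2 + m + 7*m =-d*m - m^2 + 8*m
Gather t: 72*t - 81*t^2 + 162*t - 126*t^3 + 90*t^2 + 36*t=-126*t^3 + 9*t^2 + 270*t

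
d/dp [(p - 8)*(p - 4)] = 2*p - 12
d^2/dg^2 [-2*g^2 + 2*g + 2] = -4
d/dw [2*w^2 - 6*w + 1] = 4*w - 6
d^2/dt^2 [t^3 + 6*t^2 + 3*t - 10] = 6*t + 12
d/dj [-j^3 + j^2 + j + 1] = -3*j^2 + 2*j + 1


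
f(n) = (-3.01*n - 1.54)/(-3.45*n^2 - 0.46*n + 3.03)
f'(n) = (-3.01*n - 1.54)*(6.9*n + 0.46)/(-3.45*n^2 - 0.46*n + 3.03)^2 - 3.01/(-3.45*n^2 - 0.46*n + 3.03) = (10.3845*n^2 + 1.3846*n - (3.01*n + 1.54)*(6.9*n + 0.46) - 9.1203)/(3.45*n^2 + 0.46*n - 3.03)^2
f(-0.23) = -0.29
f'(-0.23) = -0.91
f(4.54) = 0.22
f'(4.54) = -0.06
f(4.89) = 0.20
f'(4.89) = -0.05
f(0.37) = -1.11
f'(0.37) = -2.66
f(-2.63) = -0.32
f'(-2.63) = -0.14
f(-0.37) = -0.16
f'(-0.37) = -0.98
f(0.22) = -0.80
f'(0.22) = -1.66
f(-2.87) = -0.29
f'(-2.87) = -0.11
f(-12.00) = -0.07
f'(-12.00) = -0.01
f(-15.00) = -0.06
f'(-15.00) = -0.00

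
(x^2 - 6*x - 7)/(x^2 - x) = (x^2 - 6*x - 7)/(x*(x - 1))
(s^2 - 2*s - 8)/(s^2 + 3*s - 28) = (s + 2)/(s + 7)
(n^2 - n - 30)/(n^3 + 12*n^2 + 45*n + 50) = (n - 6)/(n^2 + 7*n + 10)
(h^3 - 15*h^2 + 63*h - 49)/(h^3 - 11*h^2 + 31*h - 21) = (h - 7)/(h - 3)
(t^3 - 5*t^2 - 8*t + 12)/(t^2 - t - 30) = (t^2 + t - 2)/(t + 5)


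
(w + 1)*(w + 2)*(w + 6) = w^3 + 9*w^2 + 20*w + 12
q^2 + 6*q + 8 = (q + 2)*(q + 4)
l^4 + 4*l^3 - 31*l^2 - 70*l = l*(l - 5)*(l + 2)*(l + 7)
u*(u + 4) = u^2 + 4*u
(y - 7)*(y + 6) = y^2 - y - 42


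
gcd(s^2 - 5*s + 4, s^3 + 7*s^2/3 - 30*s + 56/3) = s - 4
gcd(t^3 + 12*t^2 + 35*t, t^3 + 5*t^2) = t^2 + 5*t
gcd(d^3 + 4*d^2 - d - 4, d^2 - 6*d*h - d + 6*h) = d - 1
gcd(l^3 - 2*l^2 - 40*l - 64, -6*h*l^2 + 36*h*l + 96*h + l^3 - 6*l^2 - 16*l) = l^2 - 6*l - 16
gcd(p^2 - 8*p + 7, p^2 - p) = p - 1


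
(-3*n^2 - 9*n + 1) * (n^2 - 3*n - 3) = -3*n^4 + 37*n^2 + 24*n - 3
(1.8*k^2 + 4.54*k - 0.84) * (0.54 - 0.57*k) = -1.026*k^3 - 1.6158*k^2 + 2.9304*k - 0.4536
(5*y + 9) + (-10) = 5*y - 1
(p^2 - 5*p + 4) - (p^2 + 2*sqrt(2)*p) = -5*p - 2*sqrt(2)*p + 4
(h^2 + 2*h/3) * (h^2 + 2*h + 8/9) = h^4 + 8*h^3/3 + 20*h^2/9 + 16*h/27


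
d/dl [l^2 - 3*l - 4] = 2*l - 3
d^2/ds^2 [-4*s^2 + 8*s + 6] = -8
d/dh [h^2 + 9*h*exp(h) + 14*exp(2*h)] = 9*h*exp(h) + 2*h + 28*exp(2*h) + 9*exp(h)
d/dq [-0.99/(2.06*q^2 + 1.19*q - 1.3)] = (4.0788*q + 1.1781)/(2.06*q^2 + 1.19*q - 1.3)^2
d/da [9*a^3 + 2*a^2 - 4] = a*(27*a + 4)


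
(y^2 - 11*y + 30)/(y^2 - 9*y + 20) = (y - 6)/(y - 4)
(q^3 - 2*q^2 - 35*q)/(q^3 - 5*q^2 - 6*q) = (-q^2 + 2*q + 35)/(-q^2 + 5*q + 6)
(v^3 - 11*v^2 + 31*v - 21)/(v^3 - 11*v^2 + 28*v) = (v^2 - 4*v + 3)/(v*(v - 4))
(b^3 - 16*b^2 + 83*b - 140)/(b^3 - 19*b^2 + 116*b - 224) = (b - 5)/(b - 8)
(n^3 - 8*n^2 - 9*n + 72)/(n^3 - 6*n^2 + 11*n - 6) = (n^2 - 5*n - 24)/(n^2 - 3*n + 2)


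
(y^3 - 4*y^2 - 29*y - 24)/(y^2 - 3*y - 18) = (y^2 - 7*y - 8)/(y - 6)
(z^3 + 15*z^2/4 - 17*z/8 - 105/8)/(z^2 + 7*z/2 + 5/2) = (4*z^2 + 5*z - 21)/(4*(z + 1))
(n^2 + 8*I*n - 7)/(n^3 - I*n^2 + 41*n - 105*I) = (n + I)/(n^2 - 8*I*n - 15)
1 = 1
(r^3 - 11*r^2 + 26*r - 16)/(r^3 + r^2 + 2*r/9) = 9*(r^3 - 11*r^2 + 26*r - 16)/(r*(9*r^2 + 9*r + 2))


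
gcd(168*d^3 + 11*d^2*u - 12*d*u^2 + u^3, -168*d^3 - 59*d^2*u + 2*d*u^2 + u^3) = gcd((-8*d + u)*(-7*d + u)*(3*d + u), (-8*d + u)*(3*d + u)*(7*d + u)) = -24*d^2 - 5*d*u + u^2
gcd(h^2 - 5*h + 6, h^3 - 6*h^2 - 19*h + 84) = h - 3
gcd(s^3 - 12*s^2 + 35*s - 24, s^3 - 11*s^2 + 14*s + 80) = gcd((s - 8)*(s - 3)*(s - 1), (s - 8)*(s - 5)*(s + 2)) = s - 8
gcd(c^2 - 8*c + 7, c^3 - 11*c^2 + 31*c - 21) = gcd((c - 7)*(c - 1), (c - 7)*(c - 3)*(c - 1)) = c^2 - 8*c + 7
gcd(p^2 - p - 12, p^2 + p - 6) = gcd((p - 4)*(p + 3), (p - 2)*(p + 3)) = p + 3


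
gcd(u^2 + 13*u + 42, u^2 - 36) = u + 6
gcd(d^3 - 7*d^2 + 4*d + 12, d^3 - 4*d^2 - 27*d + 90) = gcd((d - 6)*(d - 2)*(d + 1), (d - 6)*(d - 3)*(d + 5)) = d - 6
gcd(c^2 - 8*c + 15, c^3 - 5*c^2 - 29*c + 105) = c - 3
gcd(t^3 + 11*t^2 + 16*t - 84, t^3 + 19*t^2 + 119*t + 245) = t + 7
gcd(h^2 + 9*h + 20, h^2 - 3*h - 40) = h + 5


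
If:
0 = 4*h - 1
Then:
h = 1/4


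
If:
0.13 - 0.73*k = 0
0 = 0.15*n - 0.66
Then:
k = 0.18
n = 4.40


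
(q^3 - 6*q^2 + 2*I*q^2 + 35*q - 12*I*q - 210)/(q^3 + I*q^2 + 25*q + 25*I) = (q^2 + q*(-6 + 7*I) - 42*I)/(q^2 + 6*I*q - 5)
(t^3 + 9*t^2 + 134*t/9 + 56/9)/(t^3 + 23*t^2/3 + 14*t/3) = (t + 4/3)/t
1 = 1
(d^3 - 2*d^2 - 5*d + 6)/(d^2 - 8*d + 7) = (d^2 - d - 6)/(d - 7)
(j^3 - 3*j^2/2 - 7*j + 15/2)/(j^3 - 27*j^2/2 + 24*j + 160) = (j^2 - 4*j + 3)/(j^2 - 16*j + 64)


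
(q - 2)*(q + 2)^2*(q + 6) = q^4 + 8*q^3 + 8*q^2 - 32*q - 48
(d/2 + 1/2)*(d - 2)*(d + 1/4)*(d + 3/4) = d^4/2 - 45*d^2/32 - 35*d/32 - 3/16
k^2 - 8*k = k*(k - 8)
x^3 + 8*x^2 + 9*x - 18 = (x - 1)*(x + 3)*(x + 6)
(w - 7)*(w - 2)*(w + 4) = w^3 - 5*w^2 - 22*w + 56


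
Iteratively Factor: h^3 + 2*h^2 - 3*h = (h)*(h^2 + 2*h - 3) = h*(h - 1)*(h + 3)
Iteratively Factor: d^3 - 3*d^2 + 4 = (d - 2)*(d^2 - d - 2) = (d - 2)^2*(d + 1)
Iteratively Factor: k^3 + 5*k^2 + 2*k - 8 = (k + 2)*(k^2 + 3*k - 4) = (k - 1)*(k + 2)*(k + 4)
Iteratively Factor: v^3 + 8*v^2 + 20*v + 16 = (v + 2)*(v^2 + 6*v + 8) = (v + 2)*(v + 4)*(v + 2)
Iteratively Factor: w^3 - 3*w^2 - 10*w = (w + 2)*(w^2 - 5*w) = (w - 5)*(w + 2)*(w)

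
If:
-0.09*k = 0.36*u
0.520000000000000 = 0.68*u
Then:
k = -3.06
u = 0.76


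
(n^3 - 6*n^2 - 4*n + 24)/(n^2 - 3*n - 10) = (n^2 - 8*n + 12)/(n - 5)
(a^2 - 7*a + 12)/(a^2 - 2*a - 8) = (a - 3)/(a + 2)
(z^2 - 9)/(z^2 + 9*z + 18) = (z - 3)/(z + 6)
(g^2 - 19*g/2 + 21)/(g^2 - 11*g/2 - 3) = (2*g - 7)/(2*g + 1)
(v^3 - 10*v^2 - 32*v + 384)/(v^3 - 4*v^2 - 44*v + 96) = (v - 8)/(v - 2)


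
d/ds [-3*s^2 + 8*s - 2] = 8 - 6*s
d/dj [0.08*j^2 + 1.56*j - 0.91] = 0.16*j + 1.56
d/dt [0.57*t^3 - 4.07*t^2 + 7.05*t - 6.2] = 1.71*t^2 - 8.14*t + 7.05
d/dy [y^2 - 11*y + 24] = 2*y - 11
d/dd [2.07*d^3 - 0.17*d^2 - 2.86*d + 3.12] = 6.21*d^2 - 0.34*d - 2.86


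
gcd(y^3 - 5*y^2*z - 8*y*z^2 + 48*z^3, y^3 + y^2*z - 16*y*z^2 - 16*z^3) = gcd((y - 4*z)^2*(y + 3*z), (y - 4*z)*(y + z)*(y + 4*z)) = y - 4*z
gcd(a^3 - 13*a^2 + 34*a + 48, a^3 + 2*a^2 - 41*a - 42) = a^2 - 5*a - 6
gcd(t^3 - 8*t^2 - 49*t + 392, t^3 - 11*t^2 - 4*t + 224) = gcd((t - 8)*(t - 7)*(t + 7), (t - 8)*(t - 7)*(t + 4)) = t^2 - 15*t + 56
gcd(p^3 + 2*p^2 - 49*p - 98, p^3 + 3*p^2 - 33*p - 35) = p + 7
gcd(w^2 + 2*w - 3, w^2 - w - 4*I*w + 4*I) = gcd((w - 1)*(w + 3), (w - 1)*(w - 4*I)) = w - 1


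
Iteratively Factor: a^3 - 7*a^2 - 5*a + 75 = (a - 5)*(a^2 - 2*a - 15) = (a - 5)*(a + 3)*(a - 5)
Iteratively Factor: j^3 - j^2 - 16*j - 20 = (j + 2)*(j^2 - 3*j - 10) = (j + 2)^2*(j - 5)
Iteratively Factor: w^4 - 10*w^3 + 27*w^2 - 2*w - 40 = (w - 5)*(w^3 - 5*w^2 + 2*w + 8) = (w - 5)*(w - 4)*(w^2 - w - 2) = (w - 5)*(w - 4)*(w + 1)*(w - 2)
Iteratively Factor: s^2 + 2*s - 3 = (s - 1)*(s + 3)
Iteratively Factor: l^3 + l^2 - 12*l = (l + 4)*(l^2 - 3*l) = l*(l + 4)*(l - 3)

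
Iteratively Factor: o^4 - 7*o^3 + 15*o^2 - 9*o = (o)*(o^3 - 7*o^2 + 15*o - 9) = o*(o - 1)*(o^2 - 6*o + 9) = o*(o - 3)*(o - 1)*(o - 3)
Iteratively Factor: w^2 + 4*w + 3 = (w + 3)*(w + 1)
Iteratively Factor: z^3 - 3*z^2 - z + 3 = (z - 1)*(z^2 - 2*z - 3) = (z - 3)*(z - 1)*(z + 1)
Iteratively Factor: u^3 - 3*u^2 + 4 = (u - 2)*(u^2 - u - 2) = (u - 2)^2*(u + 1)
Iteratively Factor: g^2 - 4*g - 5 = (g + 1)*(g - 5)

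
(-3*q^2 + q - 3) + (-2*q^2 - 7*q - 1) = -5*q^2 - 6*q - 4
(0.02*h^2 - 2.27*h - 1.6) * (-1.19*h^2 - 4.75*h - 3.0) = -0.0238*h^4 + 2.6063*h^3 + 12.6265*h^2 + 14.41*h + 4.8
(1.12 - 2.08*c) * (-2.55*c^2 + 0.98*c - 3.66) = 5.304*c^3 - 4.8944*c^2 + 8.7104*c - 4.0992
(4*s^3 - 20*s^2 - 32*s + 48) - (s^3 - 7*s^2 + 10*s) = 3*s^3 - 13*s^2 - 42*s + 48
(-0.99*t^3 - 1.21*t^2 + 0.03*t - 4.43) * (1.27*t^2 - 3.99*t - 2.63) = -1.2573*t^5 + 2.4134*t^4 + 7.4697*t^3 - 2.5635*t^2 + 17.5968*t + 11.6509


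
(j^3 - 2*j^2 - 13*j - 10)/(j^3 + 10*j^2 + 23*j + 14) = (j - 5)/(j + 7)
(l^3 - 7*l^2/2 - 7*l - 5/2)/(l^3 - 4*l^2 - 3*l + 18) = (2*l^3 - 7*l^2 - 14*l - 5)/(2*(l^3 - 4*l^2 - 3*l + 18))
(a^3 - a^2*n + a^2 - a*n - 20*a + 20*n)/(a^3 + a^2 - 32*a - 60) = (a^2 - a*n - 4*a + 4*n)/(a^2 - 4*a - 12)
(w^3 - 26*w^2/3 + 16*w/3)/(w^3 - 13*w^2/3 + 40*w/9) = 3*(3*w^2 - 26*w + 16)/(9*w^2 - 39*w + 40)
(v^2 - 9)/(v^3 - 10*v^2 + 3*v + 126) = (v - 3)/(v^2 - 13*v + 42)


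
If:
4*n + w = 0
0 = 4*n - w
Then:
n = 0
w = 0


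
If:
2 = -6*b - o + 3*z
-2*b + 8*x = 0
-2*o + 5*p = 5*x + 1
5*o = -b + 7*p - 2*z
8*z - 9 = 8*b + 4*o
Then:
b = 159/409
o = -683/1636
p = 213/1636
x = 159/1636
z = 2135/1636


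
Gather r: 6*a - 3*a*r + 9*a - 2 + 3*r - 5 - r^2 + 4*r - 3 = 15*a - r^2 + r*(7 - 3*a) - 10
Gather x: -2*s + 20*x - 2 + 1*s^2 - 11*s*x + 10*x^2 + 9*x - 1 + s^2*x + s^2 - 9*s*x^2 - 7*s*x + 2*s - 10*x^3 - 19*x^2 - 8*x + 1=2*s^2 - 10*x^3 + x^2*(-9*s - 9) + x*(s^2 - 18*s + 21) - 2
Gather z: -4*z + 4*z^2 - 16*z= 4*z^2 - 20*z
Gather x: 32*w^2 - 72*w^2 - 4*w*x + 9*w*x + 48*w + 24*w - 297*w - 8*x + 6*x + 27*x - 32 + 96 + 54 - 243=-40*w^2 - 225*w + x*(5*w + 25) - 125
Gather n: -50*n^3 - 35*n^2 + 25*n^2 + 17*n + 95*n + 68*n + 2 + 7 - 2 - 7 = -50*n^3 - 10*n^2 + 180*n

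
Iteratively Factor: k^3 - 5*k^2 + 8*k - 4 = (k - 2)*(k^2 - 3*k + 2) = (k - 2)*(k - 1)*(k - 2)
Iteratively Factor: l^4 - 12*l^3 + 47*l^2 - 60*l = (l - 3)*(l^3 - 9*l^2 + 20*l) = (l - 4)*(l - 3)*(l^2 - 5*l) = l*(l - 4)*(l - 3)*(l - 5)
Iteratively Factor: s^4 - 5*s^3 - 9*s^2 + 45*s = (s - 3)*(s^3 - 2*s^2 - 15*s) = (s - 5)*(s - 3)*(s^2 + 3*s) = s*(s - 5)*(s - 3)*(s + 3)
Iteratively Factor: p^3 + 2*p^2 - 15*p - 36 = (p - 4)*(p^2 + 6*p + 9) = (p - 4)*(p + 3)*(p + 3)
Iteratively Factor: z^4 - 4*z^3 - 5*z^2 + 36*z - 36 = (z - 3)*(z^3 - z^2 - 8*z + 12) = (z - 3)*(z + 3)*(z^2 - 4*z + 4) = (z - 3)*(z - 2)*(z + 3)*(z - 2)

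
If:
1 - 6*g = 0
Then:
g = 1/6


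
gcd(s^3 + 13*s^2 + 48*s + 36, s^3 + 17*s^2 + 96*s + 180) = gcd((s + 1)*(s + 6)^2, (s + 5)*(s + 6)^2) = s^2 + 12*s + 36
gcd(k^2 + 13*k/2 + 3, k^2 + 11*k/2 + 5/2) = k + 1/2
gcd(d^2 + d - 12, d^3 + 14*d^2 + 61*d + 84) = d + 4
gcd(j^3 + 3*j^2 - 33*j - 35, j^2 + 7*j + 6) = j + 1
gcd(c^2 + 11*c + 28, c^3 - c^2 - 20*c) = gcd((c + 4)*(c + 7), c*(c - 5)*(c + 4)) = c + 4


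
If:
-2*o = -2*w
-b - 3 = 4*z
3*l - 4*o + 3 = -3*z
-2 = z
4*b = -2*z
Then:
No Solution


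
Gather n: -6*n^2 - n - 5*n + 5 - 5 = -6*n^2 - 6*n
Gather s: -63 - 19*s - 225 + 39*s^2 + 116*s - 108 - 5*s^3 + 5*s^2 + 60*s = -5*s^3 + 44*s^2 + 157*s - 396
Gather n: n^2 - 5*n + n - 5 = n^2 - 4*n - 5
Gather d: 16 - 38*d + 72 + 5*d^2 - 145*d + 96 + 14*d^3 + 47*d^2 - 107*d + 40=14*d^3 + 52*d^2 - 290*d + 224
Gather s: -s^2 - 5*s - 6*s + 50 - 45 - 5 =-s^2 - 11*s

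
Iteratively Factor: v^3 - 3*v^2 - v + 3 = (v + 1)*(v^2 - 4*v + 3) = (v - 3)*(v + 1)*(v - 1)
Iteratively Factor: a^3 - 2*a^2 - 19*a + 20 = (a + 4)*(a^2 - 6*a + 5) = (a - 1)*(a + 4)*(a - 5)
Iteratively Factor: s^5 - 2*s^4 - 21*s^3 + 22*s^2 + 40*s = (s + 1)*(s^4 - 3*s^3 - 18*s^2 + 40*s) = s*(s + 1)*(s^3 - 3*s^2 - 18*s + 40) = s*(s - 2)*(s + 1)*(s^2 - s - 20) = s*(s - 5)*(s - 2)*(s + 1)*(s + 4)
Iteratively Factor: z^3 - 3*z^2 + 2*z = (z)*(z^2 - 3*z + 2) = z*(z - 1)*(z - 2)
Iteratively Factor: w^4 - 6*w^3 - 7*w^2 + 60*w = (w - 4)*(w^3 - 2*w^2 - 15*w) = w*(w - 4)*(w^2 - 2*w - 15) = w*(w - 5)*(w - 4)*(w + 3)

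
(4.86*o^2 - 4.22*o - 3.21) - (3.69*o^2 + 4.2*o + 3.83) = 1.17*o^2 - 8.42*o - 7.04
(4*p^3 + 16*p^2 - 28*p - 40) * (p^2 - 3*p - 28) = 4*p^5 + 4*p^4 - 188*p^3 - 404*p^2 + 904*p + 1120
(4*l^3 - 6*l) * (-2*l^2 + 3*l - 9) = -8*l^5 + 12*l^4 - 24*l^3 - 18*l^2 + 54*l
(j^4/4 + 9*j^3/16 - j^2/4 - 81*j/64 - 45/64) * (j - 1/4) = j^5/4 + j^4/2 - 25*j^3/64 - 77*j^2/64 - 99*j/256 + 45/256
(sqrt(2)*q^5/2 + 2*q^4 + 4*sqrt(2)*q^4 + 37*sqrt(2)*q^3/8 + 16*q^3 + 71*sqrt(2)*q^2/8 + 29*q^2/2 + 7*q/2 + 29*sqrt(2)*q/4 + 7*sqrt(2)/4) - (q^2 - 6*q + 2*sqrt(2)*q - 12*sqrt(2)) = sqrt(2)*q^5/2 + 2*q^4 + 4*sqrt(2)*q^4 + 37*sqrt(2)*q^3/8 + 16*q^3 + 71*sqrt(2)*q^2/8 + 27*q^2/2 + 21*sqrt(2)*q/4 + 19*q/2 + 55*sqrt(2)/4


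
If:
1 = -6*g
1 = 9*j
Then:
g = -1/6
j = 1/9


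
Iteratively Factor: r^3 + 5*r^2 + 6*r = (r + 3)*(r^2 + 2*r) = (r + 2)*(r + 3)*(r)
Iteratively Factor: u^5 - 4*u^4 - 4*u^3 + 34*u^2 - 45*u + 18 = (u + 3)*(u^4 - 7*u^3 + 17*u^2 - 17*u + 6) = (u - 2)*(u + 3)*(u^3 - 5*u^2 + 7*u - 3) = (u - 2)*(u - 1)*(u + 3)*(u^2 - 4*u + 3) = (u - 3)*(u - 2)*(u - 1)*(u + 3)*(u - 1)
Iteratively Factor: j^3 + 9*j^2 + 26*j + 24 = (j + 3)*(j^2 + 6*j + 8) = (j + 2)*(j + 3)*(j + 4)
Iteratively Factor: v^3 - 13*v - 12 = (v + 3)*(v^2 - 3*v - 4) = (v + 1)*(v + 3)*(v - 4)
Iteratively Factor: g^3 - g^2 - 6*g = (g + 2)*(g^2 - 3*g) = g*(g + 2)*(g - 3)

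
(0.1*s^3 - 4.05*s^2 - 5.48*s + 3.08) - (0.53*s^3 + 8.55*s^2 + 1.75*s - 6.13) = -0.43*s^3 - 12.6*s^2 - 7.23*s + 9.21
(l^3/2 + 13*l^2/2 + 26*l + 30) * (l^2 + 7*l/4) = l^5/2 + 59*l^4/8 + 299*l^3/8 + 151*l^2/2 + 105*l/2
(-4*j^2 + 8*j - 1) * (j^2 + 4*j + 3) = -4*j^4 - 8*j^3 + 19*j^2 + 20*j - 3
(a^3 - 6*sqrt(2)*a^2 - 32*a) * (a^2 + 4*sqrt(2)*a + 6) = a^5 - 2*sqrt(2)*a^4 - 74*a^3 - 164*sqrt(2)*a^2 - 192*a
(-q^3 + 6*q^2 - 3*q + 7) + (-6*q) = -q^3 + 6*q^2 - 9*q + 7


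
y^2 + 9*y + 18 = (y + 3)*(y + 6)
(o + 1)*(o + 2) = o^2 + 3*o + 2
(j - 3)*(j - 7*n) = j^2 - 7*j*n - 3*j + 21*n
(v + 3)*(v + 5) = v^2 + 8*v + 15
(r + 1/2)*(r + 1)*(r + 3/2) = r^3 + 3*r^2 + 11*r/4 + 3/4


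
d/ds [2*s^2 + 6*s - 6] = 4*s + 6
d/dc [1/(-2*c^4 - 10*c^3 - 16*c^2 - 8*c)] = (4*c^3 + 15*c^2 + 16*c + 4)/(2*c^2*(c^3 + 5*c^2 + 8*c + 4)^2)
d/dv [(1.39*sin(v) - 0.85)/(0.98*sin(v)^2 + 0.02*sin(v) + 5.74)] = (-1.3622*sin(v)^2 + 1.666*sin(v) + 7.9956)*cos(v)/(0.9604*sin(v)^4 + 0.0392*sin(v)^3 + 11.2508*sin(v)^2 + 0.2296*sin(v) + 32.9476)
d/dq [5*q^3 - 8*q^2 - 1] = q*(15*q - 16)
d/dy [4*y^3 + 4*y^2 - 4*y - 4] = 12*y^2 + 8*y - 4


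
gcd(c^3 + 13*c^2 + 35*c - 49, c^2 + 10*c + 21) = c + 7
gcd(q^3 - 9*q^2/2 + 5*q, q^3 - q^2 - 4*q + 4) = q - 2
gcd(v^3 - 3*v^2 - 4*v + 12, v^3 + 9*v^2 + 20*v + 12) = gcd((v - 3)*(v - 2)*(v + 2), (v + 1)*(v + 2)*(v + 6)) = v + 2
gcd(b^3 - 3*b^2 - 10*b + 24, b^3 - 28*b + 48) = b^2 - 6*b + 8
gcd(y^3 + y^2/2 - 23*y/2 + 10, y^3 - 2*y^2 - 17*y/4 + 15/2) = y - 5/2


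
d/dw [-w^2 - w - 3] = -2*w - 1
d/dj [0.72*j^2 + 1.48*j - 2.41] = 1.44*j + 1.48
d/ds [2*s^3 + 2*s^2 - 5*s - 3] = 6*s^2 + 4*s - 5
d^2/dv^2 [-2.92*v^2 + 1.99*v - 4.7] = -5.84000000000000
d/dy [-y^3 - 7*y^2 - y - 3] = -3*y^2 - 14*y - 1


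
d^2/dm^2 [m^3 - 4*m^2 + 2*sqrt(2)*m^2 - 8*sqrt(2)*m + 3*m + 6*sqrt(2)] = 6*m - 8 + 4*sqrt(2)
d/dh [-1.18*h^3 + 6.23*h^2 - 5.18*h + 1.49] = -3.54*h^2 + 12.46*h - 5.18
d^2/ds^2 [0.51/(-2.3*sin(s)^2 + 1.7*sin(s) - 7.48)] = (10.7916*sin(s)^4 - 5.9823*sin(s)^3 - 49.80966*sin(s)^2 + 18.44976*sin(s) + 14.60028)/(2.3*sin(s)^2 - 1.7*sin(s) + 7.48)^3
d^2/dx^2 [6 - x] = 0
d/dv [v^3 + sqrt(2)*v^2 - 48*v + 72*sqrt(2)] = 3*v^2 + 2*sqrt(2)*v - 48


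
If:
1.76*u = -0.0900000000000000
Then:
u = -0.05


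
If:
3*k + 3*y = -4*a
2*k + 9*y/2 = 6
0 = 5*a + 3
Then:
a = -3/5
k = -24/25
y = 44/25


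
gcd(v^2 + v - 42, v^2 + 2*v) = 1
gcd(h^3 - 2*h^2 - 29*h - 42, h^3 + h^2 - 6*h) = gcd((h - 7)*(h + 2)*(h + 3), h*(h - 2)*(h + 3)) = h + 3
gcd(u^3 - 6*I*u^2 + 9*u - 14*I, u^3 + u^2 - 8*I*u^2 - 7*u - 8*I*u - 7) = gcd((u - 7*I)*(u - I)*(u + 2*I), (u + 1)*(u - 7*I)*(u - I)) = u^2 - 8*I*u - 7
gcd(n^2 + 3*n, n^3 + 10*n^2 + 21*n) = n^2 + 3*n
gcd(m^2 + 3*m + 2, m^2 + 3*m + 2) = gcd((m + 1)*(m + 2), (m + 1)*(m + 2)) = m^2 + 3*m + 2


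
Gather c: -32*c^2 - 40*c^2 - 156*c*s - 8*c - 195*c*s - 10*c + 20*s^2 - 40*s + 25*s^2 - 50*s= -72*c^2 + c*(-351*s - 18) + 45*s^2 - 90*s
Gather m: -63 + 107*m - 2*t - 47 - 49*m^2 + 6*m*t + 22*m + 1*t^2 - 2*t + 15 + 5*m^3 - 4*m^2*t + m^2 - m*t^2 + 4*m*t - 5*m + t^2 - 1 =5*m^3 + m^2*(-4*t - 48) + m*(-t^2 + 10*t + 124) + 2*t^2 - 4*t - 96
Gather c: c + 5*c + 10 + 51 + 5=6*c + 66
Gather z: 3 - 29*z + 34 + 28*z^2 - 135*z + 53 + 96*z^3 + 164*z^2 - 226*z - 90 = 96*z^3 + 192*z^2 - 390*z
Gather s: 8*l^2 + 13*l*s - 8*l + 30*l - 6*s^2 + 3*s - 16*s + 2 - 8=8*l^2 + 22*l - 6*s^2 + s*(13*l - 13) - 6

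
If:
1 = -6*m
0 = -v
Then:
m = -1/6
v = 0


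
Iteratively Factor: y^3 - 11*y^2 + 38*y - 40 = (y - 2)*(y^2 - 9*y + 20) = (y - 4)*(y - 2)*(y - 5)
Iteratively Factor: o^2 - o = (o)*(o - 1)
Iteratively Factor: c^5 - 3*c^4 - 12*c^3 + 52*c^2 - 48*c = (c - 3)*(c^4 - 12*c^2 + 16*c) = (c - 3)*(c + 4)*(c^3 - 4*c^2 + 4*c) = c*(c - 3)*(c + 4)*(c^2 - 4*c + 4) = c*(c - 3)*(c - 2)*(c + 4)*(c - 2)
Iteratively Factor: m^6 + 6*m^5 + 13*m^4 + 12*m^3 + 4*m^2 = (m + 1)*(m^5 + 5*m^4 + 8*m^3 + 4*m^2) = (m + 1)*(m + 2)*(m^4 + 3*m^3 + 2*m^2) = m*(m + 1)*(m + 2)*(m^3 + 3*m^2 + 2*m) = m*(m + 1)*(m + 2)^2*(m^2 + m) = m^2*(m + 1)*(m + 2)^2*(m + 1)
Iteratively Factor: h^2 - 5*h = (h - 5)*(h)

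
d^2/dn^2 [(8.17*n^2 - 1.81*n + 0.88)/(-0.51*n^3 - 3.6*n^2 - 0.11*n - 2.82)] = (-4.25003400000001*n^6 + 2.82468600000004*n^5 + 19.942326*n^4 + 191.833194*n^3 + 397.688328*n^2 - 104.747904*n - 113.218916)/(0.132651*n^9 + 2.80908*n^8 + 19.914633*n^7 + 50.068206*n^6 + 35.360433*n^5 + 110.721492*n^4 + 18.868823*n^3 + 85.988286*n^2 + 2.624292*n + 22.425768)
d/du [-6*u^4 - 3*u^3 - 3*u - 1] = -24*u^3 - 9*u^2 - 3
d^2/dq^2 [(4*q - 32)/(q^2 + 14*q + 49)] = 8*(q - 38)/(q^4 + 28*q^3 + 294*q^2 + 1372*q + 2401)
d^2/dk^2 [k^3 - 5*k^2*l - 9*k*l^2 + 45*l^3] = 6*k - 10*l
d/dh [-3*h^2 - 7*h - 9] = -6*h - 7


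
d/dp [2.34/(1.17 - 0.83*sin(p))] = 1.9422*cos(p)/(0.83*sin(p) - 1.17)^2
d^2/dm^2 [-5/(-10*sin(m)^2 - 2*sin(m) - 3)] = 10*(-200*sin(m)^4 - 30*sin(m)^3 + 358*sin(m)^2 + 63*sin(m) - 26)/(10*sin(m)^2 + 2*sin(m) + 3)^3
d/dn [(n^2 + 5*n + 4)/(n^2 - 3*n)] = 4*(-2*n^2 - 2*n + 3)/(n^2*(n^2 - 6*n + 9))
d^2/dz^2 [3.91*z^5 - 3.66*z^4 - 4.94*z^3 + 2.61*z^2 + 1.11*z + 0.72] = 78.2*z^3 - 43.92*z^2 - 29.64*z + 5.22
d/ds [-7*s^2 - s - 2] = -14*s - 1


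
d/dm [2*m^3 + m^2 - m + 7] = 6*m^2 + 2*m - 1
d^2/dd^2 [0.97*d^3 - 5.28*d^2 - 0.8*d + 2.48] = 5.82*d - 10.56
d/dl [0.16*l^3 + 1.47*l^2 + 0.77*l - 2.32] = 0.48*l^2 + 2.94*l + 0.77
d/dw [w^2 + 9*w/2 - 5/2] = 2*w + 9/2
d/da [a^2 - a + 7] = 2*a - 1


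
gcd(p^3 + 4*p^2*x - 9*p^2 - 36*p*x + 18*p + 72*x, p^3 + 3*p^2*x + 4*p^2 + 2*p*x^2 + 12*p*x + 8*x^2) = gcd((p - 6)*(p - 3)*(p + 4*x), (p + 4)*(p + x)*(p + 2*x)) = 1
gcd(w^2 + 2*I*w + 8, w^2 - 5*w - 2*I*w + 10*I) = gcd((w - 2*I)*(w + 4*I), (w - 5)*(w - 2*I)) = w - 2*I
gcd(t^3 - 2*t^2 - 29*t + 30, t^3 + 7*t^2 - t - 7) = t - 1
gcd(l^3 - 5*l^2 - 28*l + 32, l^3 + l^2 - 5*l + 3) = l - 1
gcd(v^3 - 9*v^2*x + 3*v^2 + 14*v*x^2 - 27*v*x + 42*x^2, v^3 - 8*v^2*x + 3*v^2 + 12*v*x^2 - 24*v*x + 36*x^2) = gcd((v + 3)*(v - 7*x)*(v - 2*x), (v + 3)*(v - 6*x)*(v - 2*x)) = -v^2 + 2*v*x - 3*v + 6*x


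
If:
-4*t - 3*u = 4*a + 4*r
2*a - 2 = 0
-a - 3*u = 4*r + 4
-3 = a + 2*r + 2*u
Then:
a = 1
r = 1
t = 1/4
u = -3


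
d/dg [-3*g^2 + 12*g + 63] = 12 - 6*g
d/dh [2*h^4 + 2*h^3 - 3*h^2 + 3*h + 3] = 8*h^3 + 6*h^2 - 6*h + 3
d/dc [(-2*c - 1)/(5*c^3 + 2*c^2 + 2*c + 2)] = (20*c^3 + 19*c^2 + 4*c - 2)/(25*c^6 + 20*c^5 + 24*c^4 + 28*c^3 + 12*c^2 + 8*c + 4)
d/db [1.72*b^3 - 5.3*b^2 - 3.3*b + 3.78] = 5.16*b^2 - 10.6*b - 3.3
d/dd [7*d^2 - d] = 14*d - 1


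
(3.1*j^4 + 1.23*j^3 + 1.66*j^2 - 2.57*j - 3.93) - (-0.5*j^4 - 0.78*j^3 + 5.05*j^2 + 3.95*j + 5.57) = 3.6*j^4 + 2.01*j^3 - 3.39*j^2 - 6.52*j - 9.5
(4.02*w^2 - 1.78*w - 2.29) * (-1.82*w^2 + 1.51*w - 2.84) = -7.3164*w^4 + 9.3098*w^3 - 9.9368*w^2 + 1.5973*w + 6.5036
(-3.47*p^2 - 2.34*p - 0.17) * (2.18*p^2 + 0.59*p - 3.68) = -7.5646*p^4 - 7.1485*p^3 + 11.0184*p^2 + 8.5109*p + 0.6256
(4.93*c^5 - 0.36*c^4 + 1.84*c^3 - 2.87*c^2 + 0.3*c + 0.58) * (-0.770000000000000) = -3.7961*c^5 + 0.2772*c^4 - 1.4168*c^3 + 2.2099*c^2 - 0.231*c - 0.4466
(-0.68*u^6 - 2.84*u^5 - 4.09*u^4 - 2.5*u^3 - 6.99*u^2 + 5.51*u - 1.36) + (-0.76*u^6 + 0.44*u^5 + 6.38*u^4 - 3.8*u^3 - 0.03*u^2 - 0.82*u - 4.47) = -1.44*u^6 - 2.4*u^5 + 2.29*u^4 - 6.3*u^3 - 7.02*u^2 + 4.69*u - 5.83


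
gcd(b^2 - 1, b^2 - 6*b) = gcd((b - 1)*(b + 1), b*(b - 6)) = 1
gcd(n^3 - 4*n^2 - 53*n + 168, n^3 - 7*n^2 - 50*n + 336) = n^2 - n - 56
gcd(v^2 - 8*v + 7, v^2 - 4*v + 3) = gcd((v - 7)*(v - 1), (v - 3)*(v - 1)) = v - 1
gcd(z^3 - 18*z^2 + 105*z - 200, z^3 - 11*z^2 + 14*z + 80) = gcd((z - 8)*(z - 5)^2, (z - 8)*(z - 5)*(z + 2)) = z^2 - 13*z + 40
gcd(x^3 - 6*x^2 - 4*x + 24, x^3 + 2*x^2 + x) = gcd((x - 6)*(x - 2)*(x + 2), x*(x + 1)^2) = 1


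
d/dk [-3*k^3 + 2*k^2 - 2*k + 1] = -9*k^2 + 4*k - 2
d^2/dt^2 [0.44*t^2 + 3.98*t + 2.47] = 0.880000000000000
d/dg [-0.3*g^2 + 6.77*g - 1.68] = 6.77 - 0.6*g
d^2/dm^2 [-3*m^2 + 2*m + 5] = -6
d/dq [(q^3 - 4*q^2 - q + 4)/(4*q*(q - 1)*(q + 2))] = (5*q^2 + 8*q + 8)/(4*q^2*(q^2 + 4*q + 4))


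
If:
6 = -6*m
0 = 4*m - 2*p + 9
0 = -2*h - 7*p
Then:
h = -35/4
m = -1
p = 5/2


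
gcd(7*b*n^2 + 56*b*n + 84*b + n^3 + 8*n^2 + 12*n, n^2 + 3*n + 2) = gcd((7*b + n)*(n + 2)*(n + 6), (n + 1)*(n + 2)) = n + 2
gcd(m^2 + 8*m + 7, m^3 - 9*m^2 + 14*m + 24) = m + 1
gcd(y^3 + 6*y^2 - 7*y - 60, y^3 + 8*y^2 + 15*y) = y + 5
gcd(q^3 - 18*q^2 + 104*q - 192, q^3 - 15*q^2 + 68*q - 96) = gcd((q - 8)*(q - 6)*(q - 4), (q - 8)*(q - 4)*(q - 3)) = q^2 - 12*q + 32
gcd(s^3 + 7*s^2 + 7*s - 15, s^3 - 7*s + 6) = s^2 + 2*s - 3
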